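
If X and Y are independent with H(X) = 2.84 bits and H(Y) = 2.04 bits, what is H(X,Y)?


For independent variables, H(X,Y) = H(X) + H(Y) = 2.84 + 2.04 = 4.88

4.88 bits


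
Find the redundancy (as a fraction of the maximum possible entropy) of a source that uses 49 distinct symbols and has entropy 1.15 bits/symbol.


H_max = log2(K) = log2(49) = 5.6147 bits/symbol. Redundancy = 1 - H/H_max = 1 - 1.15/5.6147 = 1 - 0.2048 = 0.7952

0.7952


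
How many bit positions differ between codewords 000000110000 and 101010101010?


Count differing positions: ^ . ^ . ^ . . ^ ^ . ^ . = 6 differences

6


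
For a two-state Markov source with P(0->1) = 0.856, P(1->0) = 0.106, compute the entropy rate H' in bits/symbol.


Stationary distribution: pi_0 = p10/(p01+p10) = 0.1102, pi_1 = 0.8898. Entropy rate H' = pi_0*H(p01) + pi_1*H(p10) = 0.1102*0.5946 + 0.8898*0.4877 = 0.4995

0.4995 bits/symbol


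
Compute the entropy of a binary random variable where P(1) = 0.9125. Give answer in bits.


H = -p*log2(p) - (1-p)*log2(1-p). -0.9125*log2(0.9125) = 0.120544; -0.0875*log2(0.0875) = 0.307525. H = 0.120544 + 0.307525 = 0.4281

0.4281 bits


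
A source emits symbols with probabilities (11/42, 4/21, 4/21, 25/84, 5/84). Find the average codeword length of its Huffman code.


Huffman construction (repeatedly merge the two least-probable nodes; each merge adds 1 bit to every symbol beneath it): 5/84 + 4/21 = 1/4; 4/21 + 1/4 = 37/84; 11/42 + 25/84 = 47/84; 37/84 + 47/84 = 1. Resulting codeword lengths (in the order the probabilities were given): (2, 3, 2, 2, 3). L_avg = sum(p_i * l_i) = 11/42*2 + 4/21*3 + 4/21*2 + 25/84*2 + 5/84*3 = 9/4 = 2.25

2.25 bits


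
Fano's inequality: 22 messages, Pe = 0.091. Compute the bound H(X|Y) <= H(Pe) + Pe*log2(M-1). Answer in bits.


H(Pe) = -Pe*log2(Pe) - (1-Pe)*log2(1-Pe) = -0.091*log2(0.091) - 0.909*log2(0.909) = 0.314677 + 0.125122 = 0.4398. Pe*log2(M-1) = 0.091*log2(21) = 0.399701. Bound = H(Pe) + Pe*log2(M-1) = 0.314677 + 0.125122 + 0.399701 = 0.8395

0.8395 bits


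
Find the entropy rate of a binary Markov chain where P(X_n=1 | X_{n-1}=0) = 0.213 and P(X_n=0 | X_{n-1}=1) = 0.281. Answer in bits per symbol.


Stationary distribution: pi_0 = p10/(p01+p10) = 0.5688, pi_1 = 0.4312. Entropy rate H' = pi_0*H(p01) + pi_1*H(p10) = 0.5688*0.7472 + 0.4312*0.8568 = 0.7944

0.7944 bits/symbol


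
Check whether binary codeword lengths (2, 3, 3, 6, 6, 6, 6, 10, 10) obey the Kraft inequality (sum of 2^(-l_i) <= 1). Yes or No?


Kraft sum = sum(2^(-l_i)) = 0.5645, need <= 1. Result: satisfied (a binary prefix-free code with these lengths exists)

Yes


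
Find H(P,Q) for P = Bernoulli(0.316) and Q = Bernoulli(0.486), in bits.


H(P,Q) = -p*log2(q) - (1-p)*log2(1-q). -0.316*log2(0.486) = 0.328947; -0.684*log2(0.514) = 0.656749. H(P,Q) = 0.328947 + 0.656749 = 0.9857

0.9857 bits


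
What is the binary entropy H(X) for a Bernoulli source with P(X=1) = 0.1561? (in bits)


H = -p*log2(p) - (1-p)*log2(1-p). -0.1561*log2(0.1561) = 0.418263; -0.8439*log2(0.8439) = 0.206634. H = 0.418263 + 0.206634 = 0.6249

0.6249 bits


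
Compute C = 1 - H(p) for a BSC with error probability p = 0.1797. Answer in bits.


H(p) = -p*log2(p) - (1-p)*log2(1-p) = -0.1797*log2(0.1797) - 0.8203*log2(0.8203) = 0.444998 + 0.234422 = 0.6794. C = 1 - H(p) = 1 - 0.6794 = 0.3206

0.3206 bits


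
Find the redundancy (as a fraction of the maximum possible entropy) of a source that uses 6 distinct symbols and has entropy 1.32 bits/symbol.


H_max = log2(K) = log2(6) = 2.585 bits/symbol. Redundancy = 1 - H/H_max = 1 - 1.32/2.585 = 1 - 0.5106 = 0.4894

0.4894


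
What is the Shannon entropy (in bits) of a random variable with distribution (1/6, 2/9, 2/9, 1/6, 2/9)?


H = -sum(p_i * log2(p_i)). Terms: -(1/6)*log2(1/6) = 0.430827; -(2/9)*log2(2/9) = 0.482206; -(2/9)*log2(2/9) = 0.482206; -(1/6)*log2(1/6) = 0.430827; -(2/9)*log2(2/9) = 0.482206. H = 0.430827 + 0.482206 + 0.482206 + 0.430827 + 0.482206 = 2.3083

2.3083 bits


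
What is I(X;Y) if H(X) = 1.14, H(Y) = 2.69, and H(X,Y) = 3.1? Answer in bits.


I(X;Y) = H(X) + H(Y) - H(X,Y) = 1.14 + 2.69 - 3.1 = 0.73

0.73 bits


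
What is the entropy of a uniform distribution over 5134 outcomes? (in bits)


H = log2(n) = log2(5134) = 12.3259

12.3259 bits


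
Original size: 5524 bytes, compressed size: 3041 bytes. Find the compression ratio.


Ratio = original / compressed = 5524 / 3041 = 1.8165

1.8165


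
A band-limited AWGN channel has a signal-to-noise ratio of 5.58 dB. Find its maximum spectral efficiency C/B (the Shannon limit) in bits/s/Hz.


SNR_linear = 10^(5.58/10) = 3.6141; C/B = log2(1 + SNR_linear) = log2(1 + 3.6141) = 2.206

2.206 bits/s/Hz


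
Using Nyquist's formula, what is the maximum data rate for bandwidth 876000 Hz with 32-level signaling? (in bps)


Rate = 2 * B * log2(M) = 2 * 876000 * 5.0 = 8760000.0

8760000.0 bps


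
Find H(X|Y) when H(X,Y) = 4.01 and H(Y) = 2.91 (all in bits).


H(X|Y) = H(X,Y) - H(Y) = 4.01 - 2.91 = 1.1

1.1 bits


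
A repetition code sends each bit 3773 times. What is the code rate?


Rate = k/n = 1/3773

1/3773


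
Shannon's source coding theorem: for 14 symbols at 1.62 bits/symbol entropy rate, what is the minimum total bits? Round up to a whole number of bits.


Minimum bits >= n * H = 14 * 1.62 = 22.68, rounded up to a whole number of bits = 23

23 bits


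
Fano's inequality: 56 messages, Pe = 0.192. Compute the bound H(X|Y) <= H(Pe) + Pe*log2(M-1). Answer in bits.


H(Pe) = -Pe*log2(Pe) - (1-Pe)*log2(1-Pe) = -0.192*log2(0.192) - 0.808*log2(0.808) = 0.457118 + 0.248519 = 0.7056. Pe*log2(M-1) = 0.192*log2(55) = 1.110021. Bound = H(Pe) + Pe*log2(M-1) = 0.457118 + 0.248519 + 1.110021 = 1.8157

1.8157 bits


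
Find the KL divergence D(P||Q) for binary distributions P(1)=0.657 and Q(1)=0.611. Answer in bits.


KL = p*log2(p/q) + (1-p)*log2((1-p)/(1-q)) = 0.657*log2(0.657/0.611) + 0.343*log2(0.343/0.389) = 0.0065

0.0065 bits


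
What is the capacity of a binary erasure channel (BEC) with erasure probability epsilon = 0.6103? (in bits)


C = 1 - epsilon = 1 - 0.6103 = 0.3897

0.3897 bits


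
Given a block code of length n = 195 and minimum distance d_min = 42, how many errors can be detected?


Detection capability = d_min - 1 = 42 - 1 = 41

41 errors


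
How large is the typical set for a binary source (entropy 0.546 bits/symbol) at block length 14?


log2|A_typical| = nH = 14 * 0.546 = 7.644, so |A_typical| ~ 2^7.644 = 2.000e+02

2.000e+02


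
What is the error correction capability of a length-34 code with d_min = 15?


Correction capability = floor((d-1)/2) = floor((15-1)/2) = 7

7 errors


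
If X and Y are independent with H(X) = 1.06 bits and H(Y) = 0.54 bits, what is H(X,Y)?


For independent variables, H(X,Y) = H(X) + H(Y) = 1.06 + 0.54 = 1.6

1.6 bits


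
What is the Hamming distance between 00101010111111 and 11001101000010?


Count differing positions: ^ ^ ^ . . ^ ^ ^ ^ ^ ^ ^ . ^ = 11 differences

11


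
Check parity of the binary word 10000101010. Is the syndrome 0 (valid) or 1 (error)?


Syndrome = XOR of all bits = 1 XOR 0 XOR 0 XOR 0 XOR 0 XOR 1 XOR 0 XOR 1 XOR 0 XOR 1 XOR 0 = 0

0


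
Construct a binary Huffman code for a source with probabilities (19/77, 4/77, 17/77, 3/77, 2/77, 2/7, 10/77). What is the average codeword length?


Huffman construction (repeatedly merge the two least-probable nodes; each merge adds 1 bit to every symbol beneath it): 2/77 + 3/77 = 5/77; 4/77 + 5/77 = 9/77; 9/77 + 10/77 = 19/77; 17/77 + 19/77 = 36/77; 19/77 + 2/7 = 41/77; 36/77 + 41/77 = 1. Resulting codeword lengths (in the order the probabilities were given): (2, 4, 2, 5, 5, 2, 3). L_avg = sum(p_i * l_i) = 19/77*2 + 4/77*4 + 17/77*2 + 3/77*5 + 2/77*5 + 2/7*2 + 10/77*3 = 17/7 = 2.4286

2.4286 bits


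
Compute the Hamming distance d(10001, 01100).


Count differing positions: ^ ^ ^ . ^ = 4 differences

4


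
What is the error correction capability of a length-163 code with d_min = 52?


Correction capability = floor((d-1)/2) = floor((52-1)/2) = 25

25 errors


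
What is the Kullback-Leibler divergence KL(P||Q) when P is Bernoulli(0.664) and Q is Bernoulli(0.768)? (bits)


KL = p*log2(p/q) + (1-p)*log2((1-p)/(1-q)) = 0.664*log2(0.664/0.768) + 0.336*log2(0.336/0.232) = 0.0401

0.0401 bits


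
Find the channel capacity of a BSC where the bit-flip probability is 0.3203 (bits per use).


H(p) = -p*log2(p) - (1-p)*log2(1-p) = -0.3203*log2(0.3203) - 0.6797*log2(0.6797) = 0.526094 + 0.378613 = 0.9047. C = 1 - H(p) = 1 - 0.9047 = 0.0953

0.0953 bits


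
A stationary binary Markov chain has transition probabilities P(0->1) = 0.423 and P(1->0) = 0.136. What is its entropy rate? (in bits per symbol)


Stationary distribution: pi_0 = p10/(p01+p10) = 0.2433, pi_1 = 0.7567. Entropy rate H' = pi_0*H(p01) + pi_1*H(p10) = 0.2433*0.9828 + 0.7567*0.5737 = 0.6732

0.6732 bits/symbol


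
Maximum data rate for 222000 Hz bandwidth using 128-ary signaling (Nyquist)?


Rate = 2 * B * log2(M) = 2 * 222000 * 7.0 = 3108000.0

3108000.0 bps


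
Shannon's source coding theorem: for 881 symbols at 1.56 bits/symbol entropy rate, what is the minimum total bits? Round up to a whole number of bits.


Minimum bits >= n * H = 881 * 1.56 = 1374.36, rounded up to a whole number of bits = 1375

1375 bits


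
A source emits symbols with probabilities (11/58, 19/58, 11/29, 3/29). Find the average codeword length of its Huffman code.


Huffman construction (repeatedly merge the two least-probable nodes; each merge adds 1 bit to every symbol beneath it): 3/29 + 11/58 = 17/58; 17/58 + 19/58 = 18/29; 11/29 + 18/29 = 1. Resulting codeword lengths (in the order the probabilities were given): (3, 2, 1, 3). L_avg = sum(p_i * l_i) = 11/58*3 + 19/58*2 + 11/29*1 + 3/29*3 = 111/58 = 1.9138

1.9138 bits


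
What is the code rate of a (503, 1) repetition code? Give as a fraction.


Rate = k/n = 1/503

1/503


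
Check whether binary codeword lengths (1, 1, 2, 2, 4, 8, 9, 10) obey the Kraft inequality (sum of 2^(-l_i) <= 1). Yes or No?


Kraft sum = sum(2^(-l_i)) = 1.5693, need <= 1. Result: violated (a binary prefix-free code with these lengths cannot exist)

No


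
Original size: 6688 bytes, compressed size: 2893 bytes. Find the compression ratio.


Ratio = original / compressed = 6688 / 2893 = 2.3118

2.3118


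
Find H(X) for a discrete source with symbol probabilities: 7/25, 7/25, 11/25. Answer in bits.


H = -sum(p_i * log2(p_i)). Terms: -(7/25)*log2(7/25) = 0.514220; -(7/25)*log2(7/25) = 0.514220; -(11/25)*log2(11/25) = 0.521147. H = 0.514220 + 0.514220 + 0.521147 = 1.5496

1.5496 bits


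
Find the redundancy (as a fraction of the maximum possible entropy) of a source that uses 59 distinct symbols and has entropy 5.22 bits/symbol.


H_max = log2(K) = log2(59) = 5.8826 bits/symbol. Redundancy = 1 - H/H_max = 1 - 5.22/5.8826 = 1 - 0.8874 = 0.1126

0.1126


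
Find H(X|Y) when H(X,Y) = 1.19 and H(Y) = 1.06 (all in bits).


H(X|Y) = H(X,Y) - H(Y) = 1.19 - 1.06 = 0.13

0.13 bits


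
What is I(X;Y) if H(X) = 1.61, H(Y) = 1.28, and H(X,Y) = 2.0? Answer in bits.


I(X;Y) = H(X) + H(Y) - H(X,Y) = 1.61 + 1.28 - 2.0 = 0.89

0.89 bits


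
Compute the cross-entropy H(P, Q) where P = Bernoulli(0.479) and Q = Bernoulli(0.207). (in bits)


H(P,Q) = -p*log2(q) - (1-p)*log2(1-q). -0.479*log2(0.207) = 1.088430; -0.521*log2(0.793) = 0.174330. H(P,Q) = 1.088430 + 0.174330 = 1.2628

1.2628 bits


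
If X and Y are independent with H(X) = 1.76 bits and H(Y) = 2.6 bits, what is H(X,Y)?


For independent variables, H(X,Y) = H(X) + H(Y) = 1.76 + 2.6 = 4.36

4.36 bits


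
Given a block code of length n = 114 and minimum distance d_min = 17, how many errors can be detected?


Detection capability = d_min - 1 = 17 - 1 = 16

16 errors


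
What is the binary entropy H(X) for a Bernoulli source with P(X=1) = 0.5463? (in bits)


H = -p*log2(p) - (1-p)*log2(1-p). -0.5463*log2(0.5463) = 0.476502; -0.4537*log2(0.4537) = 0.517304. H = 0.476502 + 0.517304 = 0.9938

0.9938 bits


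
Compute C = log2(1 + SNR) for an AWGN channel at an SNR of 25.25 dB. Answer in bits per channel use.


SNR_linear = 10^(25.25/10) = 334.9654; C = log2(1 + SNR_linear) = log2(1 + 334.9654) = 8.3922

8.3922 bits/channel use


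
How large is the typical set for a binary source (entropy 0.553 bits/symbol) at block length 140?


log2|A_typical| = nH = 140 * 0.553 = 77.42, so |A_typical| ~ 2^77.42 = 2.022e+23

2.022e+23


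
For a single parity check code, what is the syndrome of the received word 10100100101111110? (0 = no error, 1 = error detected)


Syndrome = XOR of all bits = 1 XOR 0 XOR 1 XOR 0 XOR 0 XOR 1 XOR 0 XOR 0 XOR 1 XOR 0 XOR 1 XOR 1 XOR 1 XOR 1 XOR 1 XOR 1 XOR 0 = 0

0


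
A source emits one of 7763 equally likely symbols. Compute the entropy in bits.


H = log2(n) = log2(7763) = 12.9224

12.9224 bits


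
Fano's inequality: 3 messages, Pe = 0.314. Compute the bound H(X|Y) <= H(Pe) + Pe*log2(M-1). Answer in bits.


H(Pe) = -Pe*log2(Pe) - (1-Pe)*log2(1-Pe) = -0.314*log2(0.314) - 0.686*log2(0.686) = 0.524745 + 0.372992 = 0.8977. Pe*log2(M-1) = 0.314*log2(2) = 0.314000. Bound = H(Pe) + Pe*log2(M-1) = 0.524745 + 0.372992 + 0.314000 = 1.2117

1.2117 bits


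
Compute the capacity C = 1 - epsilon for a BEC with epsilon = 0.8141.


C = 1 - epsilon = 1 - 0.8141 = 0.1859

0.1859 bits


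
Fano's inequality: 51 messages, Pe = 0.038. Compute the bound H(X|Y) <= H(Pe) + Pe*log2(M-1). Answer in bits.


H(Pe) = -Pe*log2(Pe) - (1-Pe)*log2(1-Pe) = -0.038*log2(0.038) - 0.962*log2(0.962) = 0.179279 + 0.053767 = 0.233. Pe*log2(M-1) = 0.038*log2(50) = 0.214467. Bound = H(Pe) + Pe*log2(M-1) = 0.179279 + 0.053767 + 0.214467 = 0.4475

0.4475 bits


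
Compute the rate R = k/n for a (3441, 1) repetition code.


Rate = k/n = 1/3441

1/3441


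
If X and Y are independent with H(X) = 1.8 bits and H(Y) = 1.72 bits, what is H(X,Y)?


For independent variables, H(X,Y) = H(X) + H(Y) = 1.8 + 1.72 = 3.52

3.52 bits


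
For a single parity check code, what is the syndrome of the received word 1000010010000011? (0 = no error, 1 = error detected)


Syndrome = XOR of all bits = 1 XOR 0 XOR 0 XOR 0 XOR 0 XOR 1 XOR 0 XOR 0 XOR 1 XOR 0 XOR 0 XOR 0 XOR 0 XOR 0 XOR 1 XOR 1 = 1

1


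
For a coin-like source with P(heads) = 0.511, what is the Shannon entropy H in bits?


H = -p*log2(p) - (1-p)*log2(1-p). -0.511*log2(0.511) = 0.494957; -0.489*log2(0.489) = 0.504694. H = 0.494957 + 0.504694 = 0.9997

0.9997 bits


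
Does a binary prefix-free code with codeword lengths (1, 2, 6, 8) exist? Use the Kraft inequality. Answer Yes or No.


Kraft sum = sum(2^(-l_i)) = 0.7695, need <= 1. Result: satisfied (a binary prefix-free code with these lengths exists)

Yes


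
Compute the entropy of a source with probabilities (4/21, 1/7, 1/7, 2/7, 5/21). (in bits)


H = -sum(p_i * log2(p_i)). Terms: -(4/21)*log2(4/21) = 0.455680; -(1/7)*log2(1/7) = 0.401051; -(1/7)*log2(1/7) = 0.401051; -(2/7)*log2(2/7) = 0.516387; -(5/21)*log2(5/21) = 0.492950. H = 0.455680 + 0.401051 + 0.401051 + 0.516387 + 0.492950 = 2.2671

2.2671 bits


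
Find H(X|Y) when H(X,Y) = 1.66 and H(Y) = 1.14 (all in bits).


H(X|Y) = H(X,Y) - H(Y) = 1.66 - 1.14 = 0.52

0.52 bits


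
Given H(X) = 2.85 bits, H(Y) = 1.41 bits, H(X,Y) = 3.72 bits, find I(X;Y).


I(X;Y) = H(X) + H(Y) - H(X,Y) = 2.85 + 1.41 - 3.72 = 0.54

0.54 bits


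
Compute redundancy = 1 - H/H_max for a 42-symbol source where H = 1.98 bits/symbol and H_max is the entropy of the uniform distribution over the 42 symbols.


H_max = log2(K) = log2(42) = 5.3923 bits/symbol. Redundancy = 1 - H/H_max = 1 - 1.98/5.3923 = 1 - 0.3672 = 0.6328

0.6328


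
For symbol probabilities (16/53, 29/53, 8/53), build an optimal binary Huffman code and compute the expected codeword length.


Huffman construction (repeatedly merge the two least-probable nodes; each merge adds 1 bit to every symbol beneath it): 8/53 + 16/53 = 24/53; 24/53 + 29/53 = 1. Resulting codeword lengths (in the order the probabilities were given): (2, 1, 2). L_avg = sum(p_i * l_i) = 16/53*2 + 29/53*1 + 8/53*2 = 77/53 = 1.4528

1.4528 bits


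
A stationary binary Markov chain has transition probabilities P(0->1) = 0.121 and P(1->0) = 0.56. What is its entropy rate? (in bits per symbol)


Stationary distribution: pi_0 = p10/(p01+p10) = 0.8223, pi_1 = 0.1777. Entropy rate H' = pi_0*H(p01) + pi_1*H(p10) = 0.8223*0.5322 + 0.1777*0.9896 = 0.6135

0.6135 bits/symbol


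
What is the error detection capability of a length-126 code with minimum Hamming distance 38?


Detection capability = d_min - 1 = 38 - 1 = 37

37 errors


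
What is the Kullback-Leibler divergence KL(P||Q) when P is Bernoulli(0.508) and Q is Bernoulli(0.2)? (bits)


KL = p*log2(p/q) + (1-p)*log2((1-p)/(1-q)) = 0.508*log2(0.508/0.2) + 0.492*log2(0.492/0.8) = 0.3381

0.3381 bits


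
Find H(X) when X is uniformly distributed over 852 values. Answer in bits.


H = log2(n) = log2(852) = 9.7347

9.7347 bits


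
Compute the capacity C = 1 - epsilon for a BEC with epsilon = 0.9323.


C = 1 - epsilon = 1 - 0.9323 = 0.0677

0.0677 bits


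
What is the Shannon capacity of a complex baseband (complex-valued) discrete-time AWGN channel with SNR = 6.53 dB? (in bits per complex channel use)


SNR_linear = 10^(6.53/10) = 4.4978; C = log2(1 + SNR_linear) = log2(1 + 4.4978) = 2.4589

2.4589 bits/channel use


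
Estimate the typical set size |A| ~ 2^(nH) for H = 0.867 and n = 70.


log2|A_typical| = nH = 70 * 0.867 = 60.69, so |A_typical| ~ 2^60.69 = 1.860e+18

1.860e+18


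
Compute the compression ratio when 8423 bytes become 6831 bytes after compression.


Ratio = original / compressed = 8423 / 6831 = 1.2331

1.2331


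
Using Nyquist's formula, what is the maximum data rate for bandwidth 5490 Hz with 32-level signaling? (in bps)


Rate = 2 * B * log2(M) = 2 * 5490 * 5.0 = 54900.0

54900.0 bps


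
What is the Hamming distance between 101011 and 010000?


Count differing positions: ^ ^ ^ . ^ ^ = 5 differences

5


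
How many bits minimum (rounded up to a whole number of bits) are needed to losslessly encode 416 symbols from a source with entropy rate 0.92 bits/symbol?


Minimum bits >= n * H = 416 * 0.92 = 382.72, rounded up to a whole number of bits = 383

383 bits


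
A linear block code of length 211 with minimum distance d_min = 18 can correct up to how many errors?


Correction capability = floor((d-1)/2) = floor((18-1)/2) = 8

8 errors


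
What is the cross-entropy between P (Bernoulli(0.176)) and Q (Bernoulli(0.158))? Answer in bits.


H(P,Q) = -p*log2(q) - (1-p)*log2(1-q). -0.176*log2(0.158) = 0.468513; -0.824*log2(0.842) = 0.204441. H(P,Q) = 0.468513 + 0.204441 = 0.673

0.673 bits


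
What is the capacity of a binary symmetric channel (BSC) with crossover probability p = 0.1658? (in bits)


H(p) = -p*log2(p) - (1-p)*log2(1-p) = -0.1658*log2(0.1658) - 0.8342*log2(0.8342) = 0.429834 + 0.218172 = 0.648. C = 1 - H(p) = 1 - 0.648 = 0.352

0.352 bits


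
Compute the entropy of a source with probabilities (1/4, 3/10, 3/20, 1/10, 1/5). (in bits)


H = -sum(p_i * log2(p_i)). Terms: -(1/4)*log2(1/4) = 0.500000; -(3/10)*log2(3/10) = 0.521090; -(3/20)*log2(3/20) = 0.410545; -(1/10)*log2(1/10) = 0.332193; -(1/5)*log2(1/5) = 0.464386. H = 0.500000 + 0.521090 + 0.410545 + 0.332193 + 0.464386 = 2.2282

2.2282 bits


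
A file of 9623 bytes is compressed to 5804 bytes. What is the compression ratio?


Ratio = original / compressed = 9623 / 5804 = 1.658

1.658


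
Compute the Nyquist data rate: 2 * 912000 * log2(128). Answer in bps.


Rate = 2 * B * log2(M) = 2 * 912000 * 7.0 = 12768000.0

12768000.0 bps


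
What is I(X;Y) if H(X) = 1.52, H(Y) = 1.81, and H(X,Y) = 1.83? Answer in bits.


I(X;Y) = H(X) + H(Y) - H(X,Y) = 1.52 + 1.81 - 1.83 = 1.5

1.5 bits


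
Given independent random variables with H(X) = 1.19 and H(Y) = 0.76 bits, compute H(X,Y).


For independent variables, H(X,Y) = H(X) + H(Y) = 1.19 + 0.76 = 1.95

1.95 bits


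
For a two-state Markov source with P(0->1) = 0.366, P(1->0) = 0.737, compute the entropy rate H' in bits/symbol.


Stationary distribution: pi_0 = p10/(p01+p10) = 0.6682, pi_1 = 0.3318. Entropy rate H' = pi_0*H(p01) + pi_1*H(p10) = 0.6682*0.9476 + 0.3318*0.8312 = 0.909

0.909 bits/symbol


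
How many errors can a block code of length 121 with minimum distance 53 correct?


Correction capability = floor((d-1)/2) = floor((53-1)/2) = 26

26 errors


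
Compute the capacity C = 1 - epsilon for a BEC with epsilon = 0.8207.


C = 1 - epsilon = 1 - 0.8207 = 0.1793

0.1793 bits


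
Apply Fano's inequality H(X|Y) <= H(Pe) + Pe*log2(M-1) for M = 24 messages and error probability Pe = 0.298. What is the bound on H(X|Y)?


H(Pe) = -Pe*log2(Pe) - (1-Pe)*log2(1-Pe) = -0.298*log2(0.298) - 0.702*log2(0.702) = 0.520491 + 0.358341 = 0.8788. Pe*log2(M-1) = 0.298*log2(23) = 1.348021. Bound = H(Pe) + Pe*log2(M-1) = 0.520491 + 0.358341 + 1.348021 = 2.2269

2.2269 bits


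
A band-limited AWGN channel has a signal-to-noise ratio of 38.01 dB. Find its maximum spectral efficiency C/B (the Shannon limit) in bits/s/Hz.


SNR_linear = 10^(38.01/10) = 6324.1185; C/B = log2(1 + SNR_linear) = log2(1 + 6324.1185) = 12.6269

12.6269 bits/s/Hz


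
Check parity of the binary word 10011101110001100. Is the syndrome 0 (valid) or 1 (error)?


Syndrome = XOR of all bits = 1 XOR 0 XOR 0 XOR 1 XOR 1 XOR 1 XOR 0 XOR 1 XOR 1 XOR 1 XOR 0 XOR 0 XOR 0 XOR 1 XOR 1 XOR 0 XOR 0 = 1

1


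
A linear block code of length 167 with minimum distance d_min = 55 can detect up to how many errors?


Detection capability = d_min - 1 = 55 - 1 = 54

54 errors


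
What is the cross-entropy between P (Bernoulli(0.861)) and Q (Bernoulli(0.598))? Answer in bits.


H(P,Q) = -p*log2(q) - (1-p)*log2(1-q). -0.861*log2(0.598) = 0.638675; -0.139*log2(0.402) = 0.182748. H(P,Q) = 0.638675 + 0.182748 = 0.8214

0.8214 bits


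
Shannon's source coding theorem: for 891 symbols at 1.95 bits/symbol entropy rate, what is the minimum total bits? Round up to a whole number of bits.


Minimum bits >= n * H = 891 * 1.95 = 1737.45, rounded up to a whole number of bits = 1738

1738 bits


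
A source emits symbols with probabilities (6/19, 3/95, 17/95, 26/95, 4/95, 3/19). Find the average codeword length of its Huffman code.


Huffman construction (repeatedly merge the two least-probable nodes; each merge adds 1 bit to every symbol beneath it): 3/95 + 4/95 = 7/95; 7/95 + 3/19 = 22/95; 17/95 + 22/95 = 39/95; 26/95 + 6/19 = 56/95; 39/95 + 56/95 = 1. Resulting codeword lengths (in the order the probabilities were given): (2, 4, 2, 2, 4, 3). L_avg = sum(p_i * l_i) = 6/19*2 + 3/95*4 + 17/95*2 + 26/95*2 + 4/95*4 + 3/19*3 = 219/95 = 2.3053

2.3053 bits


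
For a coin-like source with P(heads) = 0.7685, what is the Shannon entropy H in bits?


H = -p*log2(p) - (1-p)*log2(1-p). -0.7685*log2(0.7685) = 0.291940; -0.2315*log2(0.2315) = 0.488677. H = 0.291940 + 0.488677 = 0.7806

0.7806 bits


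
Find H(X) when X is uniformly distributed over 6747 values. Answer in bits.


H = log2(n) = log2(6747) = 12.72

12.72 bits


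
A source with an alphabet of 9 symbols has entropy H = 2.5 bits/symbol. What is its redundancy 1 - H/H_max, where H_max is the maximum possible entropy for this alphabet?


H_max = log2(K) = log2(9) = 3.1699 bits/symbol. Redundancy = 1 - H/H_max = 1 - 2.5/3.1699 = 1 - 0.7887 = 0.2113

0.2113


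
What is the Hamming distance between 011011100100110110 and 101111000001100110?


Count differing positions: ^ ^ . ^ . . ^ . . ^ . ^ . ^ . . . . = 7 differences

7


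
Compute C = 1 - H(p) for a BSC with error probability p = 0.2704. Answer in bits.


H(p) = -p*log2(p) - (1-p)*log2(1-p) = -0.2704*log2(0.2704) - 0.7296*log2(0.7296) = 0.510200 + 0.331838 = 0.842. C = 1 - H(p) = 1 - 0.842 = 0.158

0.158 bits


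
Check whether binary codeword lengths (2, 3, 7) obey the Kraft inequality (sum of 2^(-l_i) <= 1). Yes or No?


Kraft sum = sum(2^(-l_i)) = 0.3828, need <= 1. Result: satisfied (a binary prefix-free code with these lengths exists)

Yes


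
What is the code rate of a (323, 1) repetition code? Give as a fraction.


Rate = k/n = 1/323

1/323


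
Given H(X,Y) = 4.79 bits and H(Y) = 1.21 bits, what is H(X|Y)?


H(X|Y) = H(X,Y) - H(Y) = 4.79 - 1.21 = 3.58

3.58 bits


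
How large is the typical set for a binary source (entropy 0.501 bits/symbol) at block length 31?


log2|A_typical| = nH = 31 * 0.501 = 15.531, so |A_typical| ~ 2^15.531 = 4.735e+04

4.735e+04


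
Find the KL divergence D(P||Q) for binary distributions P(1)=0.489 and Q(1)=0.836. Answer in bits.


KL = p*log2(p/q) + (1-p)*log2((1-p)/(1-q)) = 0.489*log2(0.489/0.836) + 0.511*log2(0.511/0.164) = 0.4595

0.4595 bits


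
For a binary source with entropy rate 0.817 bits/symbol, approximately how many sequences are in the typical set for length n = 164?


log2|A_typical| = nH = 164 * 0.817 = 133.988, so |A_typical| ~ 2^133.988 = 2.160e+40

2.160e+40


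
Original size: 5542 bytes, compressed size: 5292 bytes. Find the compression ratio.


Ratio = original / compressed = 5542 / 5292 = 1.0472

1.0472


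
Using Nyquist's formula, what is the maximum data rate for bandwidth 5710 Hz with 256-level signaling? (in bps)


Rate = 2 * B * log2(M) = 2 * 5710 * 8.0 = 91360.0

91360.0 bps


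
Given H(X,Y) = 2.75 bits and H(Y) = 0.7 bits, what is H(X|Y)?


H(X|Y) = H(X,Y) - H(Y) = 2.75 - 0.7 = 2.05

2.05 bits


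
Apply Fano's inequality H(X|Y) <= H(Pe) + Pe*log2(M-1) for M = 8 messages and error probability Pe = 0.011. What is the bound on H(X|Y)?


H(Pe) = -Pe*log2(Pe) - (1-Pe)*log2(1-Pe) = -0.011*log2(0.011) - 0.989*log2(0.989) = 0.071570 + 0.015782 = 0.0874. Pe*log2(M-1) = 0.011*log2(7) = 0.030881. Bound = H(Pe) + Pe*log2(M-1) = 0.071570 + 0.015782 + 0.030881 = 0.1182

0.1182 bits


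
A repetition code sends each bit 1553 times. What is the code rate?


Rate = k/n = 1/1553

1/1553


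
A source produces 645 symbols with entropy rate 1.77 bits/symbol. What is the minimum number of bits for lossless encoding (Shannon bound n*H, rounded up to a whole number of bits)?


Minimum bits >= n * H = 645 * 1.77 = 1141.65, rounded up to a whole number of bits = 1142

1142 bits


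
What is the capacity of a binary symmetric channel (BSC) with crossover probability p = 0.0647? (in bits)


H(p) = -p*log2(p) - (1-p)*log2(1-p) = -0.0647*log2(0.0647) - 0.9353*log2(0.9353) = 0.255571 + 0.090255 = 0.3458. C = 1 - H(p) = 1 - 0.3458 = 0.6542

0.6542 bits


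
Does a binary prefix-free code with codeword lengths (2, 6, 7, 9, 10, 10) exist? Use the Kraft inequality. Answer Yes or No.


Kraft sum = sum(2^(-l_i)) = 0.2773, need <= 1. Result: satisfied (a binary prefix-free code with these lengths exists)

Yes


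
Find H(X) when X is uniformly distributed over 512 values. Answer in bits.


H = log2(n) = log2(512) = 9.0

9.0 bits


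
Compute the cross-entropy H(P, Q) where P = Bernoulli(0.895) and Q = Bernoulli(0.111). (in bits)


H(P,Q) = -p*log2(q) - (1-p)*log2(1-q). -0.895*log2(0.111) = 2.838375; -0.105*log2(0.889) = 0.017823. H(P,Q) = 2.838375 + 0.017823 = 2.8562

2.8562 bits


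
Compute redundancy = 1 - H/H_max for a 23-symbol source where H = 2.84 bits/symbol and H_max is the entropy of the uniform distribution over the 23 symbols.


H_max = log2(K) = log2(23) = 4.5236 bits/symbol. Redundancy = 1 - H/H_max = 1 - 2.84/4.5236 = 1 - 0.6278 = 0.3722

0.3722


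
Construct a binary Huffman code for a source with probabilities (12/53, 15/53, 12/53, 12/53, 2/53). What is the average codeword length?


Huffman construction (repeatedly merge the two least-probable nodes; each merge adds 1 bit to every symbol beneath it): 2/53 + 12/53 = 14/53; 12/53 + 12/53 = 24/53; 14/53 + 15/53 = 29/53; 24/53 + 29/53 = 1. Resulting codeword lengths (in the order the probabilities were given): (3, 2, 2, 2, 3). L_avg = sum(p_i * l_i) = 12/53*3 + 15/53*2 + 12/53*2 + 12/53*2 + 2/53*3 = 120/53 = 2.2642

2.2642 bits


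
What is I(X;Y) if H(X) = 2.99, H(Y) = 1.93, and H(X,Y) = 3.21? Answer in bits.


I(X;Y) = H(X) + H(Y) - H(X,Y) = 2.99 + 1.93 - 3.21 = 1.71

1.71 bits


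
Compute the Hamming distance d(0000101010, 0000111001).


Count differing positions: . . . . . ^ . . ^ ^ = 3 differences

3


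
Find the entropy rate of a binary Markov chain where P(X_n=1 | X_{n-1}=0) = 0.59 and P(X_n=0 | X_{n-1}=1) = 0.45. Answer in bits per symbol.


Stationary distribution: pi_0 = p10/(p01+p10) = 0.4327, pi_1 = 0.5673. Entropy rate H' = pi_0*H(p01) + pi_1*H(p10) = 0.4327*0.9765 + 0.5673*0.9928 = 0.9857

0.9857 bits/symbol


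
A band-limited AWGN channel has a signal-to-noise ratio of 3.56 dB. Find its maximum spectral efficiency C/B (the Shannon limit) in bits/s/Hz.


SNR_linear = 10^(3.56/10) = 2.2699; C/B = log2(1 + SNR_linear) = log2(1 + 2.2699) = 1.7092

1.7092 bits/s/Hz


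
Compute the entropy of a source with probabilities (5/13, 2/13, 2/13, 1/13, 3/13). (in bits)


H = -sum(p_i * log2(p_i)). Terms: -(5/13)*log2(5/13) = 0.530197; -(2/13)*log2(2/13) = 0.415452; -(2/13)*log2(2/13) = 0.415452; -(1/13)*log2(1/13) = 0.284649; -(3/13)*log2(3/13) = 0.488187. H = 0.530197 + 0.415452 + 0.415452 + 0.284649 + 0.488187 = 2.1339

2.1339 bits


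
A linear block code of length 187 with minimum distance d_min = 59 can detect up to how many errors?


Detection capability = d_min - 1 = 59 - 1 = 58

58 errors


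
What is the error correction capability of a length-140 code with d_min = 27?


Correction capability = floor((d-1)/2) = floor((27-1)/2) = 13

13 errors


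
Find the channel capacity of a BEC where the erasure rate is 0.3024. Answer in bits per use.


C = 1 - epsilon = 1 - 0.3024 = 0.6976

0.6976 bits


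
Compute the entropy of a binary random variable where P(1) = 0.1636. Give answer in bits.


H = -p*log2(p) - (1-p)*log2(1-p). -0.1636*log2(0.1636) = 0.427283; -0.8364*log2(0.8364) = 0.215570. H = 0.427283 + 0.215570 = 0.6429

0.6429 bits


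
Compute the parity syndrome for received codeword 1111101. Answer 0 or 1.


Syndrome = XOR of all bits = 1 XOR 1 XOR 1 XOR 1 XOR 1 XOR 0 XOR 1 = 0

0


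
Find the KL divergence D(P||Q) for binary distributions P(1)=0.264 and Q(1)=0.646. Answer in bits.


KL = p*log2(p/q) + (1-p)*log2((1-p)/(1-q)) = 0.264*log2(0.264/0.646) + 0.736*log2(0.736/0.354) = 0.4364

0.4364 bits


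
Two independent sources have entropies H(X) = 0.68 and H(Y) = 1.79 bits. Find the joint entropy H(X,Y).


For independent variables, H(X,Y) = H(X) + H(Y) = 0.68 + 1.79 = 2.47

2.47 bits


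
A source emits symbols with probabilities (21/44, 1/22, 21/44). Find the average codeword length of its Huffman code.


Huffman construction (repeatedly merge the two least-probable nodes; each merge adds 1 bit to every symbol beneath it): 1/22 + 21/44 = 23/44; 21/44 + 23/44 = 1. Resulting codeword lengths (in the order the probabilities were given): (2, 2, 1). L_avg = sum(p_i * l_i) = 21/44*2 + 1/22*2 + 21/44*1 = 67/44 = 1.5227

1.5227 bits


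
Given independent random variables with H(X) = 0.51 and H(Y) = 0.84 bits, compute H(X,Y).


For independent variables, H(X,Y) = H(X) + H(Y) = 0.51 + 0.84 = 1.35

1.35 bits


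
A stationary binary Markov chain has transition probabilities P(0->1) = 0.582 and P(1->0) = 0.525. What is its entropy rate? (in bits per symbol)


Stationary distribution: pi_0 = p10/(p01+p10) = 0.4743, pi_1 = 0.5257. Entropy rate H' = pi_0*H(p01) + pi_1*H(p10) = 0.4743*0.9805 + 0.5257*0.9982 = 0.9898

0.9898 bits/symbol


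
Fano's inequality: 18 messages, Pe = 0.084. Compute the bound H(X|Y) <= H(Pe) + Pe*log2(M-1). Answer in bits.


H(Pe) = -Pe*log2(Pe) - (1-Pe)*log2(1-Pe) = -0.084*log2(0.084) - 0.916*log2(0.916) = 0.300171 + 0.115948 = 0.4161. Pe*log2(M-1) = 0.084*log2(17) = 0.343347. Bound = H(Pe) + Pe*log2(M-1) = 0.300171 + 0.115948 + 0.343347 = 0.7595

0.7595 bits


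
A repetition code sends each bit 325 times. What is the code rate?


Rate = k/n = 1/325

1/325


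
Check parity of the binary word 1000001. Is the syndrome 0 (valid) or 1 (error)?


Syndrome = XOR of all bits = 1 XOR 0 XOR 0 XOR 0 XOR 0 XOR 0 XOR 1 = 0

0


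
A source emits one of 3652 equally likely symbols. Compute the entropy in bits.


H = log2(n) = log2(3652) = 11.8345

11.8345 bits


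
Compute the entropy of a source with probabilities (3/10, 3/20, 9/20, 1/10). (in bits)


H = -sum(p_i * log2(p_i)). Terms: -(3/10)*log2(3/10) = 0.521090; -(3/20)*log2(3/20) = 0.410545; -(9/20)*log2(9/20) = 0.518401; -(1/10)*log2(1/10) = 0.332193. H = 0.521090 + 0.410545 + 0.518401 + 0.332193 = 1.7822

1.7822 bits


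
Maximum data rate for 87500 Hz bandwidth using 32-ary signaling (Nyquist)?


Rate = 2 * B * log2(M) = 2 * 87500 * 5.0 = 875000.0

875000.0 bps


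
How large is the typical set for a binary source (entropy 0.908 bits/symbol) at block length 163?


log2|A_typical| = nH = 163 * 0.908 = 148.004, so |A_typical| ~ 2^148.004 = 3.578e+44

3.578e+44


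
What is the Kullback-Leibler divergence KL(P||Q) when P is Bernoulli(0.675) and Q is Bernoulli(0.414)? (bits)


KL = p*log2(p/q) + (1-p)*log2((1-p)/(1-q)) = 0.675*log2(0.675/0.414) + 0.325*log2(0.325/0.586) = 0.1996

0.1996 bits


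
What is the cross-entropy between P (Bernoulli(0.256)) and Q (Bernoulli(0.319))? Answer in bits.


H(P,Q) = -p*log2(q) - (1-p)*log2(1-q). -0.256*log2(0.319) = 0.421983; -0.744*log2(0.681) = 0.412379. H(P,Q) = 0.421983 + 0.412379 = 0.8344

0.8344 bits


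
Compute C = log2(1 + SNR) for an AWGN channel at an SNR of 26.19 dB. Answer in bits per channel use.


SNR_linear = 10^(26.19/10) = 415.9106; C = log2(1 + SNR_linear) = log2(1 + 415.9106) = 8.7036

8.7036 bits/channel use


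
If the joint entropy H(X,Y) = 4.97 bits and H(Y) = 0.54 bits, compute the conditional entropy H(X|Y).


H(X|Y) = H(X,Y) - H(Y) = 4.97 - 0.54 = 4.43

4.43 bits


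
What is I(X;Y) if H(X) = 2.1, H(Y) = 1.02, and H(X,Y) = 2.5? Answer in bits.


I(X;Y) = H(X) + H(Y) - H(X,Y) = 2.1 + 1.02 - 2.5 = 0.62

0.62 bits


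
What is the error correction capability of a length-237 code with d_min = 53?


Correction capability = floor((d-1)/2) = floor((53-1)/2) = 26

26 errors


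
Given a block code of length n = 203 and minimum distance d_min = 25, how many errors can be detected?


Detection capability = d_min - 1 = 25 - 1 = 24

24 errors


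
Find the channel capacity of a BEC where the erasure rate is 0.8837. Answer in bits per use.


C = 1 - epsilon = 1 - 0.8837 = 0.1163

0.1163 bits


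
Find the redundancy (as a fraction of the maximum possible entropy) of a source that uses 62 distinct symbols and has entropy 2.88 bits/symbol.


H_max = log2(K) = log2(62) = 5.9542 bits/symbol. Redundancy = 1 - H/H_max = 1 - 2.88/5.9542 = 1 - 0.4837 = 0.5163

0.5163


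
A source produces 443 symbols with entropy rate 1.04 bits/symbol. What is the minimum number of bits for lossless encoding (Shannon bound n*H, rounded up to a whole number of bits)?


Minimum bits >= n * H = 443 * 1.04 = 460.72, rounded up to a whole number of bits = 461

461 bits


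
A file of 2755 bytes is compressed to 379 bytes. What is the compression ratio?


Ratio = original / compressed = 2755 / 379 = 7.2691

7.2691


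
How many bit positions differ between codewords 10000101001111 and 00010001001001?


Count differing positions: ^ . . ^ . ^ . . . . . ^ ^ . = 5 differences

5


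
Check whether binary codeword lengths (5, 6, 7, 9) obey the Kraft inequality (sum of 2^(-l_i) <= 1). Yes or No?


Kraft sum = sum(2^(-l_i)) = 0.0566, need <= 1. Result: satisfied (a binary prefix-free code with these lengths exists)

Yes


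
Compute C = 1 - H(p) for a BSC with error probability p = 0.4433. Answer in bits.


H(p) = -p*log2(p) - (1-p)*log2(1-p) = -0.4433*log2(0.4433) - 0.5567*log2(0.5567) = 0.520277 + 0.470427 = 0.9907. C = 1 - H(p) = 1 - 0.9907 = 0.0093

0.0093 bits


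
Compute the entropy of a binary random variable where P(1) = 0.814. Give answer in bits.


H = -p*log2(p) - (1-p)*log2(1-p). -0.814*log2(0.814) = 0.241676; -0.186*log2(0.186) = 0.451352. H = 0.241676 + 0.451352 = 0.693

0.693 bits


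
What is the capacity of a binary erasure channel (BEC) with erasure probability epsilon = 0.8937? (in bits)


C = 1 - epsilon = 1 - 0.8937 = 0.1063

0.1063 bits


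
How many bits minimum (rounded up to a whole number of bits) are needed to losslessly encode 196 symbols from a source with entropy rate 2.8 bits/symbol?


Minimum bits >= n * H = 196 * 2.8 = 548.8, rounded up to a whole number of bits = 549

549 bits


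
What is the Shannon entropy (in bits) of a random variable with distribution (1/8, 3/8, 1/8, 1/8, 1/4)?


H = -sum(p_i * log2(p_i)). Terms: -(1/8)*log2(1/8) = 0.375000; -(3/8)*log2(3/8) = 0.530639; -(1/8)*log2(1/8) = 0.375000; -(1/8)*log2(1/8) = 0.375000; -(1/4)*log2(1/4) = 0.500000. H = 0.375000 + 0.530639 + 0.375000 + 0.375000 + 0.500000 = 2.1556

2.1556 bits


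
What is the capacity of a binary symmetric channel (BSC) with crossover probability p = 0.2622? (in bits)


H(p) = -p*log2(p) - (1-p)*log2(1-p) = -0.2622*log2(0.2622) - 0.7378*log2(0.7378) = 0.506376 + 0.323672 = 0.83. C = 1 - H(p) = 1 - 0.83 = 0.17

0.17 bits


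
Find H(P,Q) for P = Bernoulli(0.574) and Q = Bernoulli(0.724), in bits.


H(P,Q) = -p*log2(q) - (1-p)*log2(1-q). -0.574*log2(0.724) = 0.267449; -0.426*log2(0.276) = 0.791193. H(P,Q) = 0.267449 + 0.791193 = 1.0586

1.0586 bits


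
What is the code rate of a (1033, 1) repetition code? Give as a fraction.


Rate = k/n = 1/1033

1/1033


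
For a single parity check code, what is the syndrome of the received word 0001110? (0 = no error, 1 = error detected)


Syndrome = XOR of all bits = 0 XOR 0 XOR 0 XOR 1 XOR 1 XOR 1 XOR 0 = 1

1


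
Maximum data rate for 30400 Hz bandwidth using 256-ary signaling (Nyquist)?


Rate = 2 * B * log2(M) = 2 * 30400 * 8.0 = 486400.0

486400.0 bps


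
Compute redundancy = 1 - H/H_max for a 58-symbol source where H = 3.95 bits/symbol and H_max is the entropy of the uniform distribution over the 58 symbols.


H_max = log2(K) = log2(58) = 5.858 bits/symbol. Redundancy = 1 - H/H_max = 1 - 3.95/5.858 = 1 - 0.6743 = 0.3257

0.3257


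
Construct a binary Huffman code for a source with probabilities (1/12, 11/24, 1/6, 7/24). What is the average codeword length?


Huffman construction (repeatedly merge the two least-probable nodes; each merge adds 1 bit to every symbol beneath it): 1/12 + 1/6 = 1/4; 1/4 + 7/24 = 13/24; 11/24 + 13/24 = 1. Resulting codeword lengths (in the order the probabilities were given): (3, 1, 3, 2). L_avg = sum(p_i * l_i) = 1/12*3 + 11/24*1 + 1/6*3 + 7/24*2 = 43/24 = 1.7917

1.7917 bits


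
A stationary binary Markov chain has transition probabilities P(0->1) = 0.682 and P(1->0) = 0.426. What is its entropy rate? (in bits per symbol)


Stationary distribution: pi_0 = p10/(p01+p10) = 0.3845, pi_1 = 0.6155. Entropy rate H' = pi_0*H(p01) + pi_1*H(p10) = 0.3845*0.9022 + 0.6155*0.9841 = 0.9526

0.9526 bits/symbol


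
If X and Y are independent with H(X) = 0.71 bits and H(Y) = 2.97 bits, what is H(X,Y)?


For independent variables, H(X,Y) = H(X) + H(Y) = 0.71 + 2.97 = 3.68

3.68 bits


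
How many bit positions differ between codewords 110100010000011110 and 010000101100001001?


Count differing positions: ^ . . ^ . . ^ ^ ^ ^ . . . ^ . ^ ^ ^ = 10 differences

10
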